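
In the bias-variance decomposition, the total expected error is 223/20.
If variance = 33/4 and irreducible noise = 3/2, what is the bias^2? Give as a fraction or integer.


Total error = bias^2 + variance + irreducible noise. So bias^2 = 223/20 - 33/4 - 3/2 = 7/5.

7/5


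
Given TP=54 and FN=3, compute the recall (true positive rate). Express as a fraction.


Recall = TP / (TP + FN) = 54 / 57 = 18/19.

18/19


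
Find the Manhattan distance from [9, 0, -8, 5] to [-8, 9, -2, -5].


d = sum of absolute differences: |9--8|=17 + |0-9|=9 + |-8--2|=6 + |5--5|=10 = 42.

42


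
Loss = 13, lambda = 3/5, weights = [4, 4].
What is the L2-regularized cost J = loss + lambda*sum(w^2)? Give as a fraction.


L2 sq norm = sum(w^2) = 32. J = 13 + 3/5 * 32 = 161/5.

161/5


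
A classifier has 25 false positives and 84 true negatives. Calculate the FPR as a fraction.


FPR = FP / (FP + TN) = 25 / 109 = 25/109.

25/109


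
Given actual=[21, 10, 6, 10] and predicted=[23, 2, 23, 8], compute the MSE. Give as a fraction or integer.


MSE = (1/4) * ((21-23)^2=4 + (10-2)^2=64 + (6-23)^2=289 + (10-8)^2=4). Sum = 361. MSE = 361/4.

361/4


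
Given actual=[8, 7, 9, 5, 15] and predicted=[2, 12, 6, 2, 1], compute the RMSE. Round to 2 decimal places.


MSE = 55.0000. RMSE = sqrt(55.0000) = 7.42.

7.42


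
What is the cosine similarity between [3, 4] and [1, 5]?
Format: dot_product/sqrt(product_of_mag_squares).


dot = 23. |a|^2 = 25, |b|^2 = 26. cos = 23/sqrt(650).

23/sqrt(650)


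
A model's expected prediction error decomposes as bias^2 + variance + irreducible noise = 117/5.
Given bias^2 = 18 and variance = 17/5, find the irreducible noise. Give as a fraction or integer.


Total error = bias^2 + variance + irreducible noise. So irreducible noise = 117/5 - 18 - 17/5 = 2.

2


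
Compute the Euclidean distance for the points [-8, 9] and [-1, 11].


d = sqrt(sum of squared differences). (-8--1)^2=49, (9-11)^2=4. Sum = 53.

sqrt(53)


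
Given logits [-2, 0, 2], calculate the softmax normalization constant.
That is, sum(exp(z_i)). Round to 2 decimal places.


Denom = e^-2=0.1353 + e^0=1.0000 + e^2=7.3891. Sum = 8.5244, which rounds to 8.52.

8.52


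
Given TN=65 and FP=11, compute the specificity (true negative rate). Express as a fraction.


Specificity = TN / (TN + FP) = 65 / 76 = 65/76.

65/76


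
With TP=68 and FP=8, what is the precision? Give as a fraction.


Precision = TP / (TP + FP) = 68 / 76 = 17/19.

17/19


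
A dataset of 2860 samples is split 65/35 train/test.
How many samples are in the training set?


Test set = 2860 * 35% = 1001. Training set = 2860 - 1001 = 1859.

1859


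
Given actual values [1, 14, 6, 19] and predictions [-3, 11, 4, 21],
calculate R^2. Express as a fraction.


Mean(y) = 10. SS_res = 33. SS_tot = 194. R^2 = 1 - 33/(194) = 161/194.

161/194


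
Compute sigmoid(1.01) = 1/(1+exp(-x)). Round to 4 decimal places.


sigma(1.01) = 1/(1+e^(-1.01)) = 1/(1+0.364219) = 1/1.364219 = 0.7330.

0.7330


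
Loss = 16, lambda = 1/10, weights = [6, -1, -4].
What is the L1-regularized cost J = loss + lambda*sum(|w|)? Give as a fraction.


L1 norm = sum(|w|) = 11. J = 16 + 1/10 * 11 = 171/10.

171/10


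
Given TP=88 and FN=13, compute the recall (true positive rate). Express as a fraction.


Recall = TP / (TP + FN) = 88 / 101 = 88/101.

88/101


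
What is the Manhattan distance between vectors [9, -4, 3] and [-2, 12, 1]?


d = sum of absolute differences: |9--2|=11 + |-4-12|=16 + |3-1|=2 = 29.

29


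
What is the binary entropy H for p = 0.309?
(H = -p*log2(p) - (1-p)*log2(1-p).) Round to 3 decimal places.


H = -0.309*log2(0.309) - 0.691*log2(0.691) = 0.892.

0.892


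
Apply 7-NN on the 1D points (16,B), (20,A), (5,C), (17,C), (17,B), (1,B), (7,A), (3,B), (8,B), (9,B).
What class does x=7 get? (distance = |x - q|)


Distances: |16-7|=9, |20-7|=13, |5-7|=2, |17-7|=10, |17-7|=10, |1-7|=6, |7-7|=0, |3-7|=4, |8-7|=1, |9-7|=2. 7 nearest: (7,A), (8,B), (9,B), (5,C), (3,B), (1,B), (16,B). Counts: {'A': 1, 'B': 5, 'C': 1}. Majority class: B.

B


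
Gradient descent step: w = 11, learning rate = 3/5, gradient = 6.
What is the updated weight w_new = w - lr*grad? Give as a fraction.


w_new = 11 - 3/5 * 6 = 11 - 18/5 = 37/5.

37/5


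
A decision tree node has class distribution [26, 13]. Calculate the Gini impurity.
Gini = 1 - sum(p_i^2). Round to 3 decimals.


Total = 39. Proportions: 26/39, 13/39. sum(p_i^2) = 0.5556. Gini = 1 - 0.5556 = 0.4444, which rounds to 0.444.

0.444


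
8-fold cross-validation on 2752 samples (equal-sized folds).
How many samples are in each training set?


Each validation fold has 2752/8 = 344 samples. Training set = 2752 - 344 = 2408.

2408


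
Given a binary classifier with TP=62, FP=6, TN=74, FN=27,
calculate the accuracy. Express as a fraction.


Accuracy = (TP + TN) / (TP + TN + FP + FN) = (62 + 74) / 169 = 136/169.

136/169


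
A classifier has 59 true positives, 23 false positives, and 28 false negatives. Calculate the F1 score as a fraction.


Precision = 59/82 = 59/82. Recall = 59/87 = 59/87. F1 = 2*P*R/(P+R) = 118/169.

118/169


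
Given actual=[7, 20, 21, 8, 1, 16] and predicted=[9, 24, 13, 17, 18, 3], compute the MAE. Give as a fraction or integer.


MAE = (1/6) * (|7-9|=2 + |20-24|=4 + |21-13|=8 + |8-17|=9 + |1-18|=17 + |16-3|=13). Sum = 53. MAE = 53/6.

53/6


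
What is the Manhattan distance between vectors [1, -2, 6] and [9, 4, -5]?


d = sum of absolute differences: |1-9|=8 + |-2-4|=6 + |6--5|=11 = 25.

25


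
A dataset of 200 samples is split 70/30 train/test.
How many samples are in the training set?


Test set = 200 * 30% = 60. Training set = 200 - 60 = 140.

140


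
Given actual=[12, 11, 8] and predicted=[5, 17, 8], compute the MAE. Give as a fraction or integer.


MAE = (1/3) * (|12-5|=7 + |11-17|=6 + |8-8|=0). Sum = 13. MAE = 13/3.

13/3


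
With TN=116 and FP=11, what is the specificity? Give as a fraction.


Specificity = TN / (TN + FP) = 116 / 127 = 116/127.

116/127


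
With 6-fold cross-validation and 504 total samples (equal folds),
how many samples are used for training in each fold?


Each validation fold has 504/6 = 84 samples. Training set = 504 - 84 = 420.

420


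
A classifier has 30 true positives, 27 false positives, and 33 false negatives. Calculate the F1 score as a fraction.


Precision = 30/57 = 10/19. Recall = 30/63 = 10/21. F1 = 2*P*R/(P+R) = 1/2.

1/2


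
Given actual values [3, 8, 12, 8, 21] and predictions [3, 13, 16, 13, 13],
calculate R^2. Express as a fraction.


Mean(y) = 52/5. SS_res = 130. SS_tot = 906/5. R^2 = 1 - 130/(906/5) = 128/453.

128/453


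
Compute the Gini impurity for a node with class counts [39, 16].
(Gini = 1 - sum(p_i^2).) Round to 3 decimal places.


Total = 55. Proportions: 39/55, 16/55. sum(p_i^2) = 0.5874. Gini = 1 - 0.5874 = 0.4126, which rounds to 0.413.

0.413


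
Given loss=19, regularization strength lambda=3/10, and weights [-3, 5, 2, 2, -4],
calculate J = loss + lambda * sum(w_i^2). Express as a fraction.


L2 sq norm = sum(w^2) = 58. J = 19 + 3/10 * 58 = 182/5.

182/5


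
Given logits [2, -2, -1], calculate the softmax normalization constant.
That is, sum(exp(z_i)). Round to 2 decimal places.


Denom = e^2=7.3891 + e^-2=0.1353 + e^-1=0.3679. Sum = 7.8923, which rounds to 7.89.

7.89


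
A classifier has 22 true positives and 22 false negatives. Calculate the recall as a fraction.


Recall = TP / (TP + FN) = 22 / 44 = 1/2.

1/2


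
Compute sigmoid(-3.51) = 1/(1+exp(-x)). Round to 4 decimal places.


sigma(-3.51) = 1/(1+e^(3.51)) = 1/(1+33.448268) = 1/34.448268 = 0.0290.

0.0290


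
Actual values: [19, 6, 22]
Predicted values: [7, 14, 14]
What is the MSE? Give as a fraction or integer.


MSE = (1/3) * ((19-7)^2=144 + (6-14)^2=64 + (22-14)^2=64). Sum = 272. MSE = 272/3.

272/3


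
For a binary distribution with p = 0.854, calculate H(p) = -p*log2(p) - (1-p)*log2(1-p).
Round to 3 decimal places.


H = -0.854*log2(0.854) - 0.146*log2(0.146) = 0.600.

0.600


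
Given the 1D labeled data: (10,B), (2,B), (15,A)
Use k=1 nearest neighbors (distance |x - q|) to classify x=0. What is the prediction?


Distances: |10-0|=10, |2-0|=2, |15-0|=15. 1 nearest: (2,B). Counts: {'B': 1}. Majority class: B.

B


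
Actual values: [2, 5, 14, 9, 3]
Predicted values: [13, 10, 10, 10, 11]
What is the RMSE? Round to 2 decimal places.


MSE = 45.4000. RMSE = sqrt(45.4000) = 6.74.

6.74


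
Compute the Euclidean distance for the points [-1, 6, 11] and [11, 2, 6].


d = sqrt(sum of squared differences). (-1-11)^2=144, (6-2)^2=16, (11-6)^2=25. Sum = 185.

sqrt(185)


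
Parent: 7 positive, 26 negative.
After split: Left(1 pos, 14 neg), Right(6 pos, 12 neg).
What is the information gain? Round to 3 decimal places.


H(parent) = 0.7455. H(left) = 0.3534, H(right) = 0.9183. Weighted = (15/33)*0.3534 + (18/33)*0.9183 = 0.6615. IG = 0.7455 - 0.6615 = 0.0840, which rounds to 0.084.

0.084


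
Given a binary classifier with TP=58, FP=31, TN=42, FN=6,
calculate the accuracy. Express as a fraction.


Accuracy = (TP + TN) / (TP + TN + FP + FN) = (58 + 42) / 137 = 100/137.

100/137


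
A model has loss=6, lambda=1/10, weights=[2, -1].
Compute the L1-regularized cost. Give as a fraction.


L1 norm = sum(|w|) = 3. J = 6 + 1/10 * 3 = 63/10.

63/10


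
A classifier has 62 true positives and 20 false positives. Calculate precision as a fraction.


Precision = TP / (TP + FP) = 62 / 82 = 31/41.

31/41


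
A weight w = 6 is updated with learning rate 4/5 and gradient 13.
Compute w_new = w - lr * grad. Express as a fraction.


w_new = 6 - 4/5 * 13 = 6 - 52/5 = -22/5.

-22/5


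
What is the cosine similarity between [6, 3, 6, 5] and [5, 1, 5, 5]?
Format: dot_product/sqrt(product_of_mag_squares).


dot = 88. |a|^2 = 106, |b|^2 = 76. cos = 88/sqrt(8056).

88/sqrt(8056)


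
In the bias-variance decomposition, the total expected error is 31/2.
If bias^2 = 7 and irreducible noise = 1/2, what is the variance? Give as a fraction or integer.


Total error = bias^2 + variance + irreducible noise. So variance = 31/2 - 7 - 1/2 = 8.

8


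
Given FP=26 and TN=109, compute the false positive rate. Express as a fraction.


FPR = FP / (FP + TN) = 26 / 135 = 26/135.

26/135


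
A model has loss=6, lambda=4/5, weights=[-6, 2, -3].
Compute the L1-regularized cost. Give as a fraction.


L1 norm = sum(|w|) = 11. J = 6 + 4/5 * 11 = 74/5.

74/5


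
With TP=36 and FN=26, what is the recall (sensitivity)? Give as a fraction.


Recall = TP / (TP + FN) = 36 / 62 = 18/31.

18/31


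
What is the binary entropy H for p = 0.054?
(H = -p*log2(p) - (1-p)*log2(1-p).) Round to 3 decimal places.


H = -0.054*log2(0.054) - 0.946*log2(0.946) = 0.303.

0.303


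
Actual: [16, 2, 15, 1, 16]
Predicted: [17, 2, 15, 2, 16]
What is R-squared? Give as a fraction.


Mean(y) = 10. SS_res = 2. SS_tot = 242. R^2 = 1 - 2/(242) = 120/121.

120/121


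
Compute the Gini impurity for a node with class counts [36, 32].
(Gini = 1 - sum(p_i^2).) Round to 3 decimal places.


Total = 68. Proportions: 36/68, 32/68. sum(p_i^2) = 0.5017. Gini = 1 - 0.5017 = 0.4983, which rounds to 0.498.

0.498


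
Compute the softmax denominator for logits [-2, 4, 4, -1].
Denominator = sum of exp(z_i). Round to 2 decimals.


Denom = e^-2=0.1353 + e^4=54.5982 + e^4=54.5982 + e^-1=0.3679. Sum = 109.6996, which rounds to 109.70.

109.70


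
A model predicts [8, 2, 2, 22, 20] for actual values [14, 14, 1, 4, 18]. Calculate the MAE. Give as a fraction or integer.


MAE = (1/5) * (|14-8|=6 + |14-2|=12 + |1-2|=1 + |4-22|=18 + |18-20|=2). Sum = 39. MAE = 39/5.

39/5


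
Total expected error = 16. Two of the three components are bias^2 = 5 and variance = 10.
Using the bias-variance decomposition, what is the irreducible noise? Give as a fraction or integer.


Total error = bias^2 + variance + irreducible noise. So irreducible noise = 16 - 5 - 10 = 1.

1


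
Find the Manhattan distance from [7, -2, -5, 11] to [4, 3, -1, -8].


d = sum of absolute differences: |7-4|=3 + |-2-3|=5 + |-5--1|=4 + |11--8|=19 = 31.

31


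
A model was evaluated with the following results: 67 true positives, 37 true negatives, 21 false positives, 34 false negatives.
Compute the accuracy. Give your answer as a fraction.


Accuracy = (TP + TN) / (TP + TN + FP + FN) = (67 + 37) / 159 = 104/159.

104/159


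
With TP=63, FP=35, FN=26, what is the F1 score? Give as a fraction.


Precision = 63/98 = 9/14. Recall = 63/89 = 63/89. F1 = 2*P*R/(P+R) = 126/187.

126/187


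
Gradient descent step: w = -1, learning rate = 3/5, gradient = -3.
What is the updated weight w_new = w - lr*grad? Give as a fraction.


w_new = -1 - 3/5 * -3 = -1 - -9/5 = 4/5.

4/5


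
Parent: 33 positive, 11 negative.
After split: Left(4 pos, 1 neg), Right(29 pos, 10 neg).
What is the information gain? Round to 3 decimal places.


H(parent) = 0.8113. H(left) = 0.7219, H(right) = 0.8213. Weighted = (5/44)*0.7219 + (39/44)*0.8213 = 0.8100. IG = 0.8113 - 0.8100 = 0.0013, which rounds to 0.001.

0.001


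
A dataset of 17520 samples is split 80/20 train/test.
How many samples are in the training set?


Test set = 17520 * 20% = 3504. Training set = 17520 - 3504 = 14016.

14016


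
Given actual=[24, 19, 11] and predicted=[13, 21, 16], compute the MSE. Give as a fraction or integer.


MSE = (1/3) * ((24-13)^2=121 + (19-21)^2=4 + (11-16)^2=25). Sum = 150. MSE = 50.

50


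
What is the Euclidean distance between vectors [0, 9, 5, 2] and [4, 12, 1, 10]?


d = sqrt(sum of squared differences). (0-4)^2=16, (9-12)^2=9, (5-1)^2=16, (2-10)^2=64. Sum = 105.

sqrt(105)


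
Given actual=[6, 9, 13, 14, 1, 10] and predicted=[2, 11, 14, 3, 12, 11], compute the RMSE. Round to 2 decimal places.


MSE = 44.0000. RMSE = sqrt(44.0000) = 6.63.

6.63


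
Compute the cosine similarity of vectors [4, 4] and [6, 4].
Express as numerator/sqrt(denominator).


dot = 40. |a|^2 = 32, |b|^2 = 52. cos = 40/sqrt(1664).

40/sqrt(1664)


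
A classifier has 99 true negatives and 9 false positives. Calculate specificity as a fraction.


Specificity = TN / (TN + FP) = 99 / 108 = 11/12.

11/12


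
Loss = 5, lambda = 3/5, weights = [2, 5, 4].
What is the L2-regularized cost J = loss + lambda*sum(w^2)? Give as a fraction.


L2 sq norm = sum(w^2) = 45. J = 5 + 3/5 * 45 = 32.

32


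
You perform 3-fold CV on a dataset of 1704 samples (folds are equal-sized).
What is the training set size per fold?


Each validation fold has 1704/3 = 568 samples. Training set = 1704 - 568 = 1136.

1136


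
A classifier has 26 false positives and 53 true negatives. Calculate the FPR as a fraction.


FPR = FP / (FP + TN) = 26 / 79 = 26/79.

26/79


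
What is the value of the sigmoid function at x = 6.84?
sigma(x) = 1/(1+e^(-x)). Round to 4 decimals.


sigma(6.84) = 1/(1+e^(-6.84)) = 1/(1+0.001070) = 1/1.001070 = 0.9989.

0.9989


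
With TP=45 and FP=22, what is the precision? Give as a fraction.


Precision = TP / (TP + FP) = 45 / 67 = 45/67.

45/67


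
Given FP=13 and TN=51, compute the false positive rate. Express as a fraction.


FPR = FP / (FP + TN) = 13 / 64 = 13/64.

13/64


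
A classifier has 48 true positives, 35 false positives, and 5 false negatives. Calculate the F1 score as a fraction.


Precision = 48/83 = 48/83. Recall = 48/53 = 48/53. F1 = 2*P*R/(P+R) = 12/17.

12/17


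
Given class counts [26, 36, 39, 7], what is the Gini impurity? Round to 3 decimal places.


Total = 108. Proportions: 26/108, 36/108, 39/108, 7/108. sum(p_i^2) = 0.3037. Gini = 1 - 0.3037 = 0.6963, which rounds to 0.696.

0.696


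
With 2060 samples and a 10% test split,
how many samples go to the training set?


Test set = 2060 * 10% = 206. Training set = 2060 - 206 = 1854.

1854


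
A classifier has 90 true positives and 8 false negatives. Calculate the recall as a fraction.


Recall = TP / (TP + FN) = 90 / 98 = 45/49.

45/49


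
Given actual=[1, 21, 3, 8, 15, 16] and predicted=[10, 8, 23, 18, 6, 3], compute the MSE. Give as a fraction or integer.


MSE = (1/6) * ((1-10)^2=81 + (21-8)^2=169 + (3-23)^2=400 + (8-18)^2=100 + (15-6)^2=81 + (16-3)^2=169). Sum = 1000. MSE = 500/3.

500/3


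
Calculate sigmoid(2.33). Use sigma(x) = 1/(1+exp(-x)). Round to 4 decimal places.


sigma(2.33) = 1/(1+e^(-2.33)) = 1/(1+0.097296) = 1/1.097296 = 0.9113.

0.9113


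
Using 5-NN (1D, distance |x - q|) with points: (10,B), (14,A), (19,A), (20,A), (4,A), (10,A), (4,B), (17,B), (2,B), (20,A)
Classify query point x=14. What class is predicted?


Distances: |10-14|=4, |14-14|=0, |19-14|=5, |20-14|=6, |4-14|=10, |10-14|=4, |4-14|=10, |17-14|=3, |2-14|=12, |20-14|=6. 5 nearest: (14,A), (17,B), (10,A), (10,B), (19,A). Counts: {'A': 3, 'B': 2}. Majority class: A.

A


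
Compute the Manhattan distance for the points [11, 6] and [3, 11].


d = sum of absolute differences: |11-3|=8 + |6-11|=5 = 13.

13


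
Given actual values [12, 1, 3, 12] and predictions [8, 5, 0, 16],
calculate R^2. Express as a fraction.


Mean(y) = 7. SS_res = 57. SS_tot = 102. R^2 = 1 - 57/(102) = 15/34.

15/34


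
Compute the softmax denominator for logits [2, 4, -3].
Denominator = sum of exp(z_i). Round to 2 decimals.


Denom = e^2=7.3891 + e^4=54.5982 + e^-3=0.0498. Sum = 62.0371, which rounds to 62.04.

62.04


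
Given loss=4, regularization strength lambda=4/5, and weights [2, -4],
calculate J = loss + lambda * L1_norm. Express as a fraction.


L1 norm = sum(|w|) = 6. J = 4 + 4/5 * 6 = 44/5.

44/5


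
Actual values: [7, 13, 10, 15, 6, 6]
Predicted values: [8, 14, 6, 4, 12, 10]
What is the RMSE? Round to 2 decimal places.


MSE = 31.8333. RMSE = sqrt(31.8333) = 5.64.

5.64


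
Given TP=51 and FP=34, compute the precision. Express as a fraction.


Precision = TP / (TP + FP) = 51 / 85 = 3/5.

3/5


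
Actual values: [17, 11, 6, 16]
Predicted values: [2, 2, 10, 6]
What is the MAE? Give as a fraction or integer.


MAE = (1/4) * (|17-2|=15 + |11-2|=9 + |6-10|=4 + |16-6|=10). Sum = 38. MAE = 19/2.

19/2


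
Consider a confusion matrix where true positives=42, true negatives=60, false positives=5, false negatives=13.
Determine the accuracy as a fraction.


Accuracy = (TP + TN) / (TP + TN + FP + FN) = (42 + 60) / 120 = 17/20.

17/20


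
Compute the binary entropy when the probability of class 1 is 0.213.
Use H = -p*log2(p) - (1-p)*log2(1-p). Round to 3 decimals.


H = -0.213*log2(0.213) - 0.787*log2(0.787) = 0.747.

0.747


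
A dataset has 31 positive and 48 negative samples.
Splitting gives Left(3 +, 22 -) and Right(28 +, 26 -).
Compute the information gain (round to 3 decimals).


H(parent) = 0.9663. H(left) = 0.5294, H(right) = 0.9990. Weighted = (25/79)*0.5294 + (54/79)*0.9990 = 0.8504. IG = 0.9663 - 0.8504 = 0.1159, which rounds to 0.116.

0.116


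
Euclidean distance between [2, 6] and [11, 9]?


d = sqrt(sum of squared differences). (2-11)^2=81, (6-9)^2=9. Sum = 90.

sqrt(90)


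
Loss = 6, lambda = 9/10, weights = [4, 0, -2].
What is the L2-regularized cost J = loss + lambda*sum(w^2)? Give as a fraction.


L2 sq norm = sum(w^2) = 20. J = 6 + 9/10 * 20 = 24.

24


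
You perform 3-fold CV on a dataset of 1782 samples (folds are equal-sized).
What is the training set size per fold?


Each validation fold has 1782/3 = 594 samples. Training set = 1782 - 594 = 1188.

1188


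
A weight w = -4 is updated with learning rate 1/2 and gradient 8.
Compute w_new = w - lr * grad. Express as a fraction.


w_new = -4 - 1/2 * 8 = -4 - 4 = -8.

-8


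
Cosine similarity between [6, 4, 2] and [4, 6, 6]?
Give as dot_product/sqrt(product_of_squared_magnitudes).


dot = 60. |a|^2 = 56, |b|^2 = 88. cos = 60/sqrt(4928).

60/sqrt(4928)


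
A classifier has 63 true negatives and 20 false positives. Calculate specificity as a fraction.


Specificity = TN / (TN + FP) = 63 / 83 = 63/83.

63/83


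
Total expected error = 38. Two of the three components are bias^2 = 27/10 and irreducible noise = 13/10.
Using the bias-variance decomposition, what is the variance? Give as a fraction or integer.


Total error = bias^2 + variance + irreducible noise. So variance = 38 - 27/10 - 13/10 = 34.

34


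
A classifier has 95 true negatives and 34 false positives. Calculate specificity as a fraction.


Specificity = TN / (TN + FP) = 95 / 129 = 95/129.

95/129


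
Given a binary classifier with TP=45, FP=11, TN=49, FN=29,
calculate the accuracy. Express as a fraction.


Accuracy = (TP + TN) / (TP + TN + FP + FN) = (45 + 49) / 134 = 47/67.

47/67


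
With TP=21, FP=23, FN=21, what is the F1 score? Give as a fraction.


Precision = 21/44 = 21/44. Recall = 21/42 = 1/2. F1 = 2*P*R/(P+R) = 21/43.

21/43


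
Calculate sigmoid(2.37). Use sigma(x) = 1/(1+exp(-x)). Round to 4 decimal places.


sigma(2.37) = 1/(1+e^(-2.37)) = 1/(1+0.093481) = 1/1.093481 = 0.9145.

0.9145


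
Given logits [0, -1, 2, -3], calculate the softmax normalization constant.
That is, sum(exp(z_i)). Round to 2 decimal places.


Denom = e^0=1.0000 + e^-1=0.3679 + e^2=7.3891 + e^-3=0.0498. Sum = 8.8068, which rounds to 8.81.

8.81


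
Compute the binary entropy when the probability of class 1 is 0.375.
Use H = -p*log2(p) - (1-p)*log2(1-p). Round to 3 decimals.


H = -0.375*log2(0.375) - 0.625*log2(0.625) = 0.954.

0.954


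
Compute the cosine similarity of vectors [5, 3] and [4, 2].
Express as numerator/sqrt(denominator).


dot = 26. |a|^2 = 34, |b|^2 = 20. cos = 26/sqrt(680).

26/sqrt(680)


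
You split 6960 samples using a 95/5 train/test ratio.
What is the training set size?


Test set = 6960 * 5% = 348. Training set = 6960 - 348 = 6612.

6612


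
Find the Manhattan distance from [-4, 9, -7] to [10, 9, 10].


d = sum of absolute differences: |-4-10|=14 + |9-9|=0 + |-7-10|=17 = 31.

31


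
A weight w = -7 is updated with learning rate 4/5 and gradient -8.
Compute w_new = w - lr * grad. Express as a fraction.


w_new = -7 - 4/5 * -8 = -7 - -32/5 = -3/5.

-3/5


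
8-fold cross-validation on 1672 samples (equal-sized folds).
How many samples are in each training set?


Each validation fold has 1672/8 = 209 samples. Training set = 1672 - 209 = 1463.

1463


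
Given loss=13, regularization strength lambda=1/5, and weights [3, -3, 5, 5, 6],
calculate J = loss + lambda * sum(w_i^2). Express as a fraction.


L2 sq norm = sum(w^2) = 104. J = 13 + 1/5 * 104 = 169/5.

169/5


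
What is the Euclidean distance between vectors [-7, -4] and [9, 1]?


d = sqrt(sum of squared differences). (-7-9)^2=256, (-4-1)^2=25. Sum = 281.

sqrt(281)


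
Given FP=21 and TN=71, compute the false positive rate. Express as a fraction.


FPR = FP / (FP + TN) = 21 / 92 = 21/92.

21/92


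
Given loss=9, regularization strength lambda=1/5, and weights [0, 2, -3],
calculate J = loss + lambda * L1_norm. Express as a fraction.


L1 norm = sum(|w|) = 5. J = 9 + 1/5 * 5 = 10.

10


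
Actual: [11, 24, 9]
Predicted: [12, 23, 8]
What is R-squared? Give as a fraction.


Mean(y) = 44/3. SS_res = 3. SS_tot = 398/3. R^2 = 1 - 3/(398/3) = 389/398.

389/398


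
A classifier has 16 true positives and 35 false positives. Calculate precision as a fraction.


Precision = TP / (TP + FP) = 16 / 51 = 16/51.

16/51


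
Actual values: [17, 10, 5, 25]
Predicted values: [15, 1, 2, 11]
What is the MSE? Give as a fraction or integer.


MSE = (1/4) * ((17-15)^2=4 + (10-1)^2=81 + (5-2)^2=9 + (25-11)^2=196). Sum = 290. MSE = 145/2.

145/2


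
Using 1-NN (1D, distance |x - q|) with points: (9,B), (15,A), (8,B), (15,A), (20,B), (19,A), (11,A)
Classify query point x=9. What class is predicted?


Distances: |9-9|=0, |15-9|=6, |8-9|=1, |15-9|=6, |20-9|=11, |19-9|=10, |11-9|=2. 1 nearest: (9,B). Counts: {'B': 1}. Majority class: B.

B


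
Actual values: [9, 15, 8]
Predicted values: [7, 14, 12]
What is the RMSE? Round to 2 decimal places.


MSE = 7.0000. RMSE = sqrt(7.0000) = 2.65.

2.65


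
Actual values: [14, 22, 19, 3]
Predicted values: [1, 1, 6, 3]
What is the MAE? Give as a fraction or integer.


MAE = (1/4) * (|14-1|=13 + |22-1|=21 + |19-6|=13 + |3-3|=0). Sum = 47. MAE = 47/4.

47/4


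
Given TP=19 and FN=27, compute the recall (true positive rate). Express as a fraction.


Recall = TP / (TP + FN) = 19 / 46 = 19/46.

19/46


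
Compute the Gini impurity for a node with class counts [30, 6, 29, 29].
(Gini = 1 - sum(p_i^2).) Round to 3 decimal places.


Total = 94. Proportions: 30/94, 6/94, 29/94, 29/94. sum(p_i^2) = 0.2963. Gini = 1 - 0.2963 = 0.7037, which rounds to 0.704.

0.704


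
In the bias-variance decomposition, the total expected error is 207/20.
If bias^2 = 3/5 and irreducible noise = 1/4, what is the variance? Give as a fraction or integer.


Total error = bias^2 + variance + irreducible noise. So variance = 207/20 - 3/5 - 1/4 = 19/2.

19/2


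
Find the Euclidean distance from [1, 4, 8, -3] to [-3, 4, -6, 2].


d = sqrt(sum of squared differences). (1--3)^2=16, (4-4)^2=0, (8--6)^2=196, (-3-2)^2=25. Sum = 237.

sqrt(237)


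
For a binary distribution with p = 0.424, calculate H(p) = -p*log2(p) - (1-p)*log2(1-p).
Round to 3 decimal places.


H = -0.424*log2(0.424) - 0.576*log2(0.576) = 0.983.

0.983


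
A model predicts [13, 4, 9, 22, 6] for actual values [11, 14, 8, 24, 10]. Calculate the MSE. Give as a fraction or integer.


MSE = (1/5) * ((11-13)^2=4 + (14-4)^2=100 + (8-9)^2=1 + (24-22)^2=4 + (10-6)^2=16). Sum = 125. MSE = 25.

25


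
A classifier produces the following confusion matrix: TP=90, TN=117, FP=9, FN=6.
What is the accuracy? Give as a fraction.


Accuracy = (TP + TN) / (TP + TN + FP + FN) = (90 + 117) / 222 = 69/74.

69/74


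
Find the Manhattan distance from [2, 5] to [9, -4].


d = sum of absolute differences: |2-9|=7 + |5--4|=9 = 16.

16


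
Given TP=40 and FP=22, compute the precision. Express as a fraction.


Precision = TP / (TP + FP) = 40 / 62 = 20/31.

20/31


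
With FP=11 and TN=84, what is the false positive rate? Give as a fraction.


FPR = FP / (FP + TN) = 11 / 95 = 11/95.

11/95


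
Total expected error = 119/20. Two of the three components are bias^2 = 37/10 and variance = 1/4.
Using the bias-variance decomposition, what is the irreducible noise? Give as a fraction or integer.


Total error = bias^2 + variance + irreducible noise. So irreducible noise = 119/20 - 37/10 - 1/4 = 2.

2


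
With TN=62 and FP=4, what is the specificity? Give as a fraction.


Specificity = TN / (TN + FP) = 62 / 66 = 31/33.

31/33


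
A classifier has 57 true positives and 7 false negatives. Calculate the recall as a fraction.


Recall = TP / (TP + FN) = 57 / 64 = 57/64.

57/64


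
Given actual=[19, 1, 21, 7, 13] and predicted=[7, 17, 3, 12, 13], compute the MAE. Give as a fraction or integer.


MAE = (1/5) * (|19-7|=12 + |1-17|=16 + |21-3|=18 + |7-12|=5 + |13-13|=0). Sum = 51. MAE = 51/5.

51/5


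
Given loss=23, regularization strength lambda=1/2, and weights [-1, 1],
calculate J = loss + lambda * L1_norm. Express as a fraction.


L1 norm = sum(|w|) = 2. J = 23 + 1/2 * 2 = 24.

24


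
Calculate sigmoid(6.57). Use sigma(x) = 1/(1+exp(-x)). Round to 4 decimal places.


sigma(6.57) = 1/(1+e^(-6.57)) = 1/(1+0.001402) = 1/1.001402 = 0.9986.

0.9986


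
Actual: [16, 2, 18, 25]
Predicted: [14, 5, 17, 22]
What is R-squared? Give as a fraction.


Mean(y) = 61/4. SS_res = 23. SS_tot = 1115/4. R^2 = 1 - 23/(1115/4) = 1023/1115.

1023/1115


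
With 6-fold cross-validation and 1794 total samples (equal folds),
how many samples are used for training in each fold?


Each validation fold has 1794/6 = 299 samples. Training set = 1794 - 299 = 1495.

1495


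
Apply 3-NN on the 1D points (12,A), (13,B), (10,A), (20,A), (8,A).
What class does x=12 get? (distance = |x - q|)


Distances: |12-12|=0, |13-12|=1, |10-12|=2, |20-12|=8, |8-12|=4. 3 nearest: (12,A), (13,B), (10,A). Counts: {'A': 2, 'B': 1}. Majority class: A.

A


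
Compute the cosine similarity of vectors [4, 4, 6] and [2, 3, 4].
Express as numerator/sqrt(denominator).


dot = 44. |a|^2 = 68, |b|^2 = 29. cos = 44/sqrt(1972).

44/sqrt(1972)


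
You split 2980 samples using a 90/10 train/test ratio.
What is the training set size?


Test set = 2980 * 10% = 298. Training set = 2980 - 298 = 2682.

2682


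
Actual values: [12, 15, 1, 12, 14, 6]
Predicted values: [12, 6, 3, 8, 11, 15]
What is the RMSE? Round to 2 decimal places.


MSE = 31.8333. RMSE = sqrt(31.8333) = 5.64.

5.64


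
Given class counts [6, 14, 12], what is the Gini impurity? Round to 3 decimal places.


Total = 32. Proportions: 6/32, 14/32, 12/32. sum(p_i^2) = 0.3672. Gini = 1 - 0.3672 = 0.6328, which rounds to 0.633.

0.633


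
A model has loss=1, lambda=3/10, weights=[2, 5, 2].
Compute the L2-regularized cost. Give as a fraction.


L2 sq norm = sum(w^2) = 33. J = 1 + 3/10 * 33 = 109/10.

109/10


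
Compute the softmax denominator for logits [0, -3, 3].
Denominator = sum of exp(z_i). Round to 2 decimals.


Denom = e^0=1.0000 + e^-3=0.0498 + e^3=20.0855. Sum = 21.1353, which rounds to 21.14.

21.14


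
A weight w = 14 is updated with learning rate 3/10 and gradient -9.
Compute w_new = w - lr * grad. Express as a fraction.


w_new = 14 - 3/10 * -9 = 14 - -27/10 = 167/10.

167/10


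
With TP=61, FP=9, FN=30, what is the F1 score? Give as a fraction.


Precision = 61/70 = 61/70. Recall = 61/91 = 61/91. F1 = 2*P*R/(P+R) = 122/161.

122/161


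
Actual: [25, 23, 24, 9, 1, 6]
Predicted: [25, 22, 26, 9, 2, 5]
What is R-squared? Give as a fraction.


Mean(y) = 44/3. SS_res = 7. SS_tot = 1672/3. R^2 = 1 - 7/(1672/3) = 1651/1672.

1651/1672


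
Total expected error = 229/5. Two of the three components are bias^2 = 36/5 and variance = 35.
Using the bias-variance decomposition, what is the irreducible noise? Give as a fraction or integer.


Total error = bias^2 + variance + irreducible noise. So irreducible noise = 229/5 - 36/5 - 35 = 18/5.

18/5


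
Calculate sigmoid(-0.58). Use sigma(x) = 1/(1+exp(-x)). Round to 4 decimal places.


sigma(-0.58) = 1/(1+e^(0.58)) = 1/(1+1.786038) = 1/2.786038 = 0.3589.

0.3589


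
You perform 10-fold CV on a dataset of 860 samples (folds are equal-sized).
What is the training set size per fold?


Each validation fold has 860/10 = 86 samples. Training set = 860 - 86 = 774.

774


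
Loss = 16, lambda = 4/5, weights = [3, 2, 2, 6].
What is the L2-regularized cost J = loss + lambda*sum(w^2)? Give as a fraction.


L2 sq norm = sum(w^2) = 53. J = 16 + 4/5 * 53 = 292/5.

292/5


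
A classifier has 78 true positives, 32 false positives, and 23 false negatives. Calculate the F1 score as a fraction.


Precision = 78/110 = 39/55. Recall = 78/101 = 78/101. F1 = 2*P*R/(P+R) = 156/211.

156/211


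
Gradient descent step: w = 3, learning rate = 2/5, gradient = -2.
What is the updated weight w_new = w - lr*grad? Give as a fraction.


w_new = 3 - 2/5 * -2 = 3 - -4/5 = 19/5.

19/5


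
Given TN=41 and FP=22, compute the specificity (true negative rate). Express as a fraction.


Specificity = TN / (TN + FP) = 41 / 63 = 41/63.

41/63


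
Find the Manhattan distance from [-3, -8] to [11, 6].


d = sum of absolute differences: |-3-11|=14 + |-8-6|=14 = 28.

28


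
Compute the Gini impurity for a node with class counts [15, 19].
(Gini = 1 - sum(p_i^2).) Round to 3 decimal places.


Total = 34. Proportions: 15/34, 19/34. sum(p_i^2) = 0.5069. Gini = 1 - 0.5069 = 0.4931, which rounds to 0.493.

0.493


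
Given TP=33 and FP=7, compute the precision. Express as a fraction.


Precision = TP / (TP + FP) = 33 / 40 = 33/40.

33/40


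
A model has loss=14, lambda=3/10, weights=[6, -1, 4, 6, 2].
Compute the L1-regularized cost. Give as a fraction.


L1 norm = sum(|w|) = 19. J = 14 + 3/10 * 19 = 197/10.

197/10


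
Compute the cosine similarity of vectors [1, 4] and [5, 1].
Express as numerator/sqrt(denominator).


dot = 9. |a|^2 = 17, |b|^2 = 26. cos = 9/sqrt(442).

9/sqrt(442)


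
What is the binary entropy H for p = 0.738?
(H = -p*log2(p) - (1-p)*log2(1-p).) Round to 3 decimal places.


H = -0.738*log2(0.738) - 0.262*log2(0.262) = 0.830.

0.830


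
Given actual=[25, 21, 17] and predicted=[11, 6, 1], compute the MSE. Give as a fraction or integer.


MSE = (1/3) * ((25-11)^2=196 + (21-6)^2=225 + (17-1)^2=256). Sum = 677. MSE = 677/3.

677/3


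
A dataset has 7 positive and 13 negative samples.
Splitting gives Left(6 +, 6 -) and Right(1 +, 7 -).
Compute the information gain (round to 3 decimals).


H(parent) = 0.9341. H(left) = 1.0000, H(right) = 0.5436. Weighted = (12/20)*1.0000 + (8/20)*0.5436 = 0.8174. IG = 0.9341 - 0.8174 = 0.1167, which rounds to 0.117.

0.117


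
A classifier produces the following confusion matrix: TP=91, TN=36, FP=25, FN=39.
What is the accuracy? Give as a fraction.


Accuracy = (TP + TN) / (TP + TN + FP + FN) = (91 + 36) / 191 = 127/191.

127/191


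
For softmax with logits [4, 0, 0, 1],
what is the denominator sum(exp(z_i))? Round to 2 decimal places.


Denom = e^4=54.5982 + e^0=1.0000 + e^0=1.0000 + e^1=2.7183. Sum = 59.3165, which rounds to 59.32.

59.32


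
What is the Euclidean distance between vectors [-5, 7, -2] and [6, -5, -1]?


d = sqrt(sum of squared differences). (-5-6)^2=121, (7--5)^2=144, (-2--1)^2=1. Sum = 266.

sqrt(266)


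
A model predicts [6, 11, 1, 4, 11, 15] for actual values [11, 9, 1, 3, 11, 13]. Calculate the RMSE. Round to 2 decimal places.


MSE = 5.6667. RMSE = sqrt(5.6667) = 2.38.

2.38


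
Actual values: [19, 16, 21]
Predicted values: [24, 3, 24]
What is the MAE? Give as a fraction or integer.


MAE = (1/3) * (|19-24|=5 + |16-3|=13 + |21-24|=3). Sum = 21. MAE = 7.

7


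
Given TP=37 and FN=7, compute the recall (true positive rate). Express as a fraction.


Recall = TP / (TP + FN) = 37 / 44 = 37/44.

37/44


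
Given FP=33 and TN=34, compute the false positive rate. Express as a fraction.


FPR = FP / (FP + TN) = 33 / 67 = 33/67.

33/67


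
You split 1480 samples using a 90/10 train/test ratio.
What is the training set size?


Test set = 1480 * 10% = 148. Training set = 1480 - 148 = 1332.

1332


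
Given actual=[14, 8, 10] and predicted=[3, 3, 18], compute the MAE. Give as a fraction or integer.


MAE = (1/3) * (|14-3|=11 + |8-3|=5 + |10-18|=8). Sum = 24. MAE = 8.

8


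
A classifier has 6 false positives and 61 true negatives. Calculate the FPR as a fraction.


FPR = FP / (FP + TN) = 6 / 67 = 6/67.

6/67


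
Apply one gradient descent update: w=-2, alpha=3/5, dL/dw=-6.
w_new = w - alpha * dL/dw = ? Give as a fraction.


w_new = -2 - 3/5 * -6 = -2 - -18/5 = 8/5.

8/5


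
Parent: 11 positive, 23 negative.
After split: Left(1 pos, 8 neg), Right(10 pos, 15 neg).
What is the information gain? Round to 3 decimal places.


H(parent) = 0.9082. H(left) = 0.5033, H(right) = 0.9710. Weighted = (9/34)*0.5033 + (25/34)*0.9710 = 0.8472. IG = 0.9082 - 0.8472 = 0.0610, which rounds to 0.061.

0.061


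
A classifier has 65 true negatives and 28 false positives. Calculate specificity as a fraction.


Specificity = TN / (TN + FP) = 65 / 93 = 65/93.

65/93


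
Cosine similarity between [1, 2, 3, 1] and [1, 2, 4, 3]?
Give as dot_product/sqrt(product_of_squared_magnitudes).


dot = 20. |a|^2 = 15, |b|^2 = 30. cos = 20/sqrt(450).

20/sqrt(450)


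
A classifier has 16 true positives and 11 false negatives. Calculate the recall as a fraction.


Recall = TP / (TP + FN) = 16 / 27 = 16/27.

16/27


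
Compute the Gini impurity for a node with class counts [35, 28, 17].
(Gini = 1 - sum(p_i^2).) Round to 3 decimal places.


Total = 80. Proportions: 35/80, 28/80, 17/80. sum(p_i^2) = 0.3591. Gini = 1 - 0.3591 = 0.6409, which rounds to 0.641.

0.641


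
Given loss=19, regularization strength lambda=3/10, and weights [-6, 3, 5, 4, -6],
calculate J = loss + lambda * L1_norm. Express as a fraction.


L1 norm = sum(|w|) = 24. J = 19 + 3/10 * 24 = 131/5.

131/5


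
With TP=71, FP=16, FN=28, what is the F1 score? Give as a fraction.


Precision = 71/87 = 71/87. Recall = 71/99 = 71/99. F1 = 2*P*R/(P+R) = 71/93.

71/93


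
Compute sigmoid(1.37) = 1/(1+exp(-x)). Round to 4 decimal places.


sigma(1.37) = 1/(1+e^(-1.37)) = 1/(1+0.254107) = 1/1.254107 = 0.7974.

0.7974


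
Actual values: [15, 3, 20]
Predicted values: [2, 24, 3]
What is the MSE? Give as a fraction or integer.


MSE = (1/3) * ((15-2)^2=169 + (3-24)^2=441 + (20-3)^2=289). Sum = 899. MSE = 899/3.

899/3


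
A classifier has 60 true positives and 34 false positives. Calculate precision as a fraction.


Precision = TP / (TP + FP) = 60 / 94 = 30/47.

30/47


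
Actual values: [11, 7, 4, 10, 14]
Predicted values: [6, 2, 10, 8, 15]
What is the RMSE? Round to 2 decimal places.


MSE = 18.2000. RMSE = sqrt(18.2000) = 4.27.

4.27


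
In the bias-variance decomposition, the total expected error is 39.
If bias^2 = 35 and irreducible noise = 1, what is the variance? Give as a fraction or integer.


Total error = bias^2 + variance + irreducible noise. So variance = 39 - 35 - 1 = 3.

3


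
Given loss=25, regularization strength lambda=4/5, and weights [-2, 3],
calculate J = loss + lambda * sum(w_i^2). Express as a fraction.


L2 sq norm = sum(w^2) = 13. J = 25 + 4/5 * 13 = 177/5.

177/5


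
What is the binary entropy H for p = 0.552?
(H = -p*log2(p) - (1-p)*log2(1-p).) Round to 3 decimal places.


H = -0.552*log2(0.552) - 0.448*log2(0.448) = 0.992.

0.992


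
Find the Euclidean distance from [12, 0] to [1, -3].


d = sqrt(sum of squared differences). (12-1)^2=121, (0--3)^2=9. Sum = 130.

sqrt(130)


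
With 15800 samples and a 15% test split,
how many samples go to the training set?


Test set = 15800 * 15% = 2370. Training set = 15800 - 2370 = 13430.

13430


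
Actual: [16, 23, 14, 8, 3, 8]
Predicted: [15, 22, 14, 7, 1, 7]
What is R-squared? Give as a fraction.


Mean(y) = 12. SS_res = 8. SS_tot = 254. R^2 = 1 - 8/(254) = 123/127.

123/127


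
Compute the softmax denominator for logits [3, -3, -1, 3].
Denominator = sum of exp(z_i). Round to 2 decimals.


Denom = e^3=20.0855 + e^-3=0.0498 + e^-1=0.3679 + e^3=20.0855. Sum = 40.5887, which rounds to 40.59.

40.59


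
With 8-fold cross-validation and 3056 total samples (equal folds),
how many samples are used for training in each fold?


Each validation fold has 3056/8 = 382 samples. Training set = 3056 - 382 = 2674.

2674


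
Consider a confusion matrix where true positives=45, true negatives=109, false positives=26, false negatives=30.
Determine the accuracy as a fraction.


Accuracy = (TP + TN) / (TP + TN + FP + FN) = (45 + 109) / 210 = 11/15.

11/15


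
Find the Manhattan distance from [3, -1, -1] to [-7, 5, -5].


d = sum of absolute differences: |3--7|=10 + |-1-5|=6 + |-1--5|=4 = 20.

20


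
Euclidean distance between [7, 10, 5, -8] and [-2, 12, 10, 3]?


d = sqrt(sum of squared differences). (7--2)^2=81, (10-12)^2=4, (5-10)^2=25, (-8-3)^2=121. Sum = 231.

sqrt(231)


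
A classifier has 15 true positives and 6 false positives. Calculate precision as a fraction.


Precision = TP / (TP + FP) = 15 / 21 = 5/7.

5/7
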